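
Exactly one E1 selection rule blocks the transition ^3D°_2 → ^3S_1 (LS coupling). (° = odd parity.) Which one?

Parity must change: odd → even — passes.
ΔS = 0: S: 1 → 1 — passes.
ΔL = 0, ±1 (not L=0↔0): L: 2 → 0, ΔL = -2 — fails.
ΔJ = 0, ±1 (not J=0↔0): J: 2 → 1, ΔJ = -1 — passes.

the ΔL = 0, ±1 rule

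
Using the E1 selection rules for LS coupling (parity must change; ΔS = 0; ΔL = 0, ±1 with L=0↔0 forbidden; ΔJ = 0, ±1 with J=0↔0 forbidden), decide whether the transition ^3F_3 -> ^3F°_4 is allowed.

Initial level: S=1, L=3, J=3, parity even. Final level: S=1, L=3, J=4, parity odd.
Parity must change: even → odd — passes.
ΔS = 0: S: 1 → 1 — passes.
ΔJ = 0, ±1 (not J=0↔0): J: 3 → 4, ΔJ = +1 — passes.
ΔL = 0, ±1 (not L=0↔0): L: 3 → 3, ΔL = +0 — passes.
All four E1 rules are satisfied.

allowed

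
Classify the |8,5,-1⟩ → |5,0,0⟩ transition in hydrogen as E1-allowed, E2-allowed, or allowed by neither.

Δl = 0 − 5 = -5; l_i + l_f = 5.
Δm_l = +1.
E1 (Δl = ±1, |Δm_l| ≤ 1): not satisfied.
E2 (Δl = 0,±2, l_i+l_f ≥ 2, |Δm_l| ≤ 2): not satisfied.

neither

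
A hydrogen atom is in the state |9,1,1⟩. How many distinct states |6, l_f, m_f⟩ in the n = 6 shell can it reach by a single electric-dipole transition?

4

E1 requires Δl = ±1, so l_f ∈ {0, 2}; with 0 ≤ l_f ≤ n_f−1 = 5, the allowed l_f values are {0, 2}.
For l_f = 0: m_f ∈ {m_i−1, m_i, m_i+1} ∩ [−0, 0] = {0} → 1 state.
For l_f = 2: m_f ∈ {m_i−1, m_i, m_i+1} ∩ [−2, 2] = {0, 1, 2} → 3 states.
Total: 4.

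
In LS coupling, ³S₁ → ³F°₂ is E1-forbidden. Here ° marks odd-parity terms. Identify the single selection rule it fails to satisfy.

Initial level: S=1, L=0, J=1, parity even. Final level: S=1, L=3, J=2, parity odd.
ΔS = 0: S: 1 → 1 — passes.
ΔL = 0, ±1 (not L=0↔0): L: 0 → 3, ΔL = +3 — fails.
ΔJ = 0, ±1 (not J=0↔0): J: 1 → 2, ΔJ = +1 — passes.
Parity must change: even → odd — passes.

the ΔL = 0, ±1 rule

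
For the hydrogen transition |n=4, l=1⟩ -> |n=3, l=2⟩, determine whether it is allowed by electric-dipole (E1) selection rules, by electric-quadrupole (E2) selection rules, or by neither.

E1

Δl = 2 − 1 = +1; l_i + l_f = 3.
E1 (Δl = ±1): satisfied.
E2 (Δl = 0,±2, l_i+l_f ≥ 2): not satisfied.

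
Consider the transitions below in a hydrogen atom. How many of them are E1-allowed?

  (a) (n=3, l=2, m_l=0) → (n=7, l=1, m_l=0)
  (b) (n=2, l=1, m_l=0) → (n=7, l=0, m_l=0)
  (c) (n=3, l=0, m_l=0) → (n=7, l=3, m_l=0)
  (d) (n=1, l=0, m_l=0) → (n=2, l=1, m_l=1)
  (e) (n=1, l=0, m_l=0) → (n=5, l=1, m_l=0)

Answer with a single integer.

(a) allowed
(b) allowed
(c) forbidden — Δl = +3 (E1 requires Δl = ±1)
(d) allowed
(e) allowed
Total allowed: 4 of 5.

4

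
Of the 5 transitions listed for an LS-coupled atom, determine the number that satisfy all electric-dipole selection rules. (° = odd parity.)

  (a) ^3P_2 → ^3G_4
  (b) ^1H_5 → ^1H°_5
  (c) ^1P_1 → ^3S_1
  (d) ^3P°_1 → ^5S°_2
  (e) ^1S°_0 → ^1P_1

(a) forbidden (parity, ΔL, ΔJ fail)
(b) allowed
(c) forbidden (parity, ΔS fail)
(d) forbidden (parity, ΔS fail)
(e) allowed
Total allowed: 2 of 5.

2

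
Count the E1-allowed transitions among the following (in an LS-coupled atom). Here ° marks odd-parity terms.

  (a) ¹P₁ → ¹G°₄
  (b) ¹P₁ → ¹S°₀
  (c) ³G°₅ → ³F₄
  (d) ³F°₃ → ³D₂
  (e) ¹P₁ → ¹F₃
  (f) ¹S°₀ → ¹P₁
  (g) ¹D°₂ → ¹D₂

(a) forbidden (ΔL, ΔJ fail)
(b) allowed
(c) allowed
(d) allowed
(e) forbidden (parity, ΔL, ΔJ fail)
(f) allowed
(g) allowed
Total allowed: 5 of 7.

5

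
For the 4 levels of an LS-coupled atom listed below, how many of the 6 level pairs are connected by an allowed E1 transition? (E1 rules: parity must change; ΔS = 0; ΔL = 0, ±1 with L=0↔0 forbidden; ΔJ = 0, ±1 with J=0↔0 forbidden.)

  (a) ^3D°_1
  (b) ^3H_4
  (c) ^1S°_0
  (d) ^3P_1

(a)–(b): forbidden (ΔL, ΔJ).
(a)–(c): forbidden (parity, ΔS, ΔL).
(a)–(d): allowed.
(b)–(c): forbidden (ΔS, ΔL, ΔJ).
(b)–(d): forbidden (parity, ΔL, ΔJ).
(c)–(d): forbidden (ΔS).
Allowed pairs: 1 of 6.

1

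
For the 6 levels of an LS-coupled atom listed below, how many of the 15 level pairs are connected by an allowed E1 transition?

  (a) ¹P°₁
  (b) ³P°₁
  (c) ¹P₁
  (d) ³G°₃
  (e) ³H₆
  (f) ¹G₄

(a)–(b): forbidden (parity, ΔS).
(a)–(c): allowed.
(a)–(d): forbidden (parity, ΔS, ΔL, ΔJ).
(a)–(e): forbidden (ΔS, ΔL, ΔJ).
(a)–(f): forbidden (ΔL, ΔJ).
(b)–(c): forbidden (ΔS).
(b)–(d): forbidden (parity, ΔL, ΔJ).
(b)–(e): forbidden (ΔL, ΔJ).
(b)–(f): forbidden (ΔS, ΔL, ΔJ).
(c)–(d): forbidden (ΔS, ΔL, ΔJ).
(c)–(e): forbidden (parity, ΔS, ΔL, ΔJ).
(c)–(f): forbidden (parity, ΔL, ΔJ).
(d)–(e): forbidden (ΔJ).
(d)–(f): forbidden (ΔS).
(e)–(f): forbidden (parity, ΔS, ΔJ).
Allowed pairs: 1 of 15.

1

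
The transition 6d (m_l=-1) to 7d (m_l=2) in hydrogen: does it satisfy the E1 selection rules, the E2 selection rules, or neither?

neither

Δl = 2 − 2 = +0; l_i + l_f = 4.
Δm_l = +3.
E1 (Δl = ±1, |Δm_l| ≤ 1): not satisfied.
E2 (Δl = 0,±2, l_i+l_f ≥ 2, |Δm_l| ≤ 2): not satisfied.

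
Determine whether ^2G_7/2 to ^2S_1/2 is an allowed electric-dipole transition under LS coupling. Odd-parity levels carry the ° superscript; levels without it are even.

forbidden

Initial level: S=1/2, L=4, J=7/2, parity even. Final level: S=1/2, L=0, J=1/2, parity even.
Parity must change: even → even — ✗.
ΔS = 0: S: 1/2 → 1/2 — ✓.
ΔL = 0, ±1 (not L=0↔0): L: 4 → 0, ΔL = -4 — ✗.
ΔJ = 0, ±1 (not J=0↔0): J: 7/2 → 1/2, ΔJ = -3 — ✗.
Rule(s) violated: parity, ΔL, ΔJ.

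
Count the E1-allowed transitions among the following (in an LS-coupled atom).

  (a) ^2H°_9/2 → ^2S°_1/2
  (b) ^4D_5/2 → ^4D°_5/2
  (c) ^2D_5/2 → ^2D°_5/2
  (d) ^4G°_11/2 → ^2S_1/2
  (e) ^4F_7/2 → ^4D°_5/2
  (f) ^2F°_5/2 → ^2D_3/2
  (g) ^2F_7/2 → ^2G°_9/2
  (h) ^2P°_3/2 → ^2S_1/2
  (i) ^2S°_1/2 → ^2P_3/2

(a) forbidden (parity, ΔL, ΔJ fail)
(b) allowed
(c) allowed
(d) forbidden (ΔS, ΔL, ΔJ fail)
(e) allowed
(f) allowed
(g) allowed
(h) allowed
(i) allowed
Total allowed: 7 of 9.

7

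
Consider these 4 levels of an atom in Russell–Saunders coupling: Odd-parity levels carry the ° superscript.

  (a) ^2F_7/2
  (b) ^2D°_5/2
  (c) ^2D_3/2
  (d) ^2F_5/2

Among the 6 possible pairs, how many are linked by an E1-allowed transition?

(a)–(b): allowed.
(a)–(c): forbidden (parity, ΔJ).
(a)–(d): forbidden (parity).
(b)–(c): allowed.
(b)–(d): allowed.
(c)–(d): forbidden (parity).
Allowed pairs: 3 of 6.

3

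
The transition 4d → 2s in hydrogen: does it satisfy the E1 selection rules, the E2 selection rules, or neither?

Δl = 0 − 2 = -2; l_i + l_f = 2.
E1 (Δl = ±1): not satisfied.
E2 (Δl = 0,±2, l_i+l_f ≥ 2): satisfied.

E2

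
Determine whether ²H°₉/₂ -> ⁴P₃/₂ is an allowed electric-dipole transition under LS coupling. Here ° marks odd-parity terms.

ΔS = 0: S: 1/2 → 3/2 — violated.
ΔJ = 0, ±1 (not J=0↔0): J: 9/2 → 3/2, ΔJ = -3 — violated.
Parity must change: odd → even — satisfied.
ΔL = 0, ±1 (not L=0↔0): L: 5 → 1, ΔL = -4 — violated.
Rule(s) violated: ΔS, ΔL, ΔJ.

forbidden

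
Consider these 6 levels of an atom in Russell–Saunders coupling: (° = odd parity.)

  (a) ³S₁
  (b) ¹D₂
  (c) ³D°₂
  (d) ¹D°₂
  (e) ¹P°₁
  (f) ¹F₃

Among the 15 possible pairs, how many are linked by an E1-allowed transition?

3

(a)–(b): forbidden (parity, ΔS, ΔL).
(a)–(c): forbidden (ΔL).
(a)–(d): forbidden (ΔS, ΔL).
(a)–(e): forbidden (ΔS).
(a)–(f): forbidden (parity, ΔS, ΔL, ΔJ).
(b)–(c): forbidden (ΔS).
(b)–(d): allowed.
(b)–(e): allowed.
(b)–(f): forbidden (parity).
(c)–(d): forbidden (parity, ΔS).
(c)–(e): forbidden (parity, ΔS).
(c)–(f): forbidden (ΔS).
(d)–(e): forbidden (parity).
(d)–(f): allowed.
(e)–(f): forbidden (ΔL, ΔJ).
Allowed pairs: 3 of 15.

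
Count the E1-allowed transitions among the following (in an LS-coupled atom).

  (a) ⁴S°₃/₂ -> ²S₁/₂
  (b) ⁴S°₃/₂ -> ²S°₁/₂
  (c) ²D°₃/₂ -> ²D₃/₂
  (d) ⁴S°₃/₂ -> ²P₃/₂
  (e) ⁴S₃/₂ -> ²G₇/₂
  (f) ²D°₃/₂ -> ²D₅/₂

2

(a) forbidden (ΔS, ΔL fail)
(b) forbidden (parity, ΔS, ΔL fail)
(c) allowed
(d) forbidden (ΔS fails)
(e) forbidden (parity, ΔS, ΔL, ΔJ fail)
(f) allowed
Total allowed: 2 of 6.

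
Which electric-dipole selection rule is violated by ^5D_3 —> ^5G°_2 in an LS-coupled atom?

Initial level: S=2, L=2, J=3, parity even. Final level: S=2, L=4, J=2, parity odd.
Parity must change: even → odd — ✓.
ΔS = 0: S: 2 → 2 — ✓.
ΔL = 0, ±1 (not L=0↔0): L: 2 → 4, ΔL = +2 — ✗.
ΔJ = 0, ±1 (not J=0↔0): J: 3 → 2, ΔJ = -1 — ✓.

the ΔL = 0, ±1 rule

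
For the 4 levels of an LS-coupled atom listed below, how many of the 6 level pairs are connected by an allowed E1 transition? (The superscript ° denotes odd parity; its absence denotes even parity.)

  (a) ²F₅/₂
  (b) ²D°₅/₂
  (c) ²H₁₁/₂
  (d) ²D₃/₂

2

(a)–(b): allowed.
(a)–(c): forbidden (parity, ΔL, ΔJ).
(a)–(d): forbidden (parity).
(b)–(c): forbidden (ΔL, ΔJ).
(b)–(d): allowed.
(c)–(d): forbidden (parity, ΔL, ΔJ).
Allowed pairs: 2 of 6.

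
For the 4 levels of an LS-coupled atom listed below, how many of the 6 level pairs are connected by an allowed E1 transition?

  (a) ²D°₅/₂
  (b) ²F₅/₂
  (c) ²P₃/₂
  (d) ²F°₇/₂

(a)–(b): allowed.
(a)–(c): allowed.
(a)–(d): forbidden (parity).
(b)–(c): forbidden (parity, ΔL).
(b)–(d): allowed.
(c)–(d): forbidden (ΔL, ΔJ).
Allowed pairs: 3 of 6.

3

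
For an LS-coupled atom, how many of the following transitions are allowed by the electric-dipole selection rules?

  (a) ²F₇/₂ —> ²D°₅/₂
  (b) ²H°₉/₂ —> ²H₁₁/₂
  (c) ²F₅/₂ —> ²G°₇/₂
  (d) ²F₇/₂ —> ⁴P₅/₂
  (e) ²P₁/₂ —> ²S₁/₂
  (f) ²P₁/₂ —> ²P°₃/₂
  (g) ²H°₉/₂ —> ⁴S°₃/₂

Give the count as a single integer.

(a) allowed
(b) allowed
(c) allowed
(d) forbidden (parity, ΔS, ΔL fail)
(e) forbidden (parity fails)
(f) allowed
(g) forbidden (parity, ΔS, ΔL, ΔJ fail)
Total allowed: 4 of 7.

4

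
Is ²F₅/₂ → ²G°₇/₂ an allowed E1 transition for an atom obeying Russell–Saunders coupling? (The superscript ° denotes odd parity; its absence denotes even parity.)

allowed

Initial level: S=1/2, L=3, J=5/2, parity even. Final level: S=1/2, L=4, J=7/2, parity odd.
ΔS = 0: S: 1/2 → 1/2 — passes.
Parity must change: even → odd — passes.
ΔL = 0, ±1 (not L=0↔0): L: 3 → 4, ΔL = +1 — passes.
ΔJ = 0, ±1 (not J=0↔0): J: 5/2 → 7/2, ΔJ = +1 — passes.
All four E1 rules are satisfied.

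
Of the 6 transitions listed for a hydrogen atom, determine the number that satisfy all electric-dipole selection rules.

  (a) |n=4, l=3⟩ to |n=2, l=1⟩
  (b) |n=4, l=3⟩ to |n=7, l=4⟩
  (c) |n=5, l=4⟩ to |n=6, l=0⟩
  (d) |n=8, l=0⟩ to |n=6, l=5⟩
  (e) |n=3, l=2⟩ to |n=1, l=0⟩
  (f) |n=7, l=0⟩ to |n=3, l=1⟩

(a) forbidden — Δl = -2 (E1 requires Δl = ±1)
(b) allowed
(c) forbidden — Δl = -4 (E1 requires Δl = ±1)
(d) forbidden — Δl = +5 (E1 requires Δl = ±1)
(e) forbidden — Δl = -2 (E1 requires Δl = ±1)
(f) allowed
Total allowed: 2 of 6.

2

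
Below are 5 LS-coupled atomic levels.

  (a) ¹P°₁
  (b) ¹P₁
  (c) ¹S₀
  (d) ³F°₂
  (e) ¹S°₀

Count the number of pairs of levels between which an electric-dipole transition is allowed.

3

(a)–(b): allowed.
(a)–(c): allowed.
(a)–(d): forbidden (parity, ΔS, ΔL).
(a)–(e): forbidden (parity).
(b)–(c): forbidden (parity).
(b)–(d): forbidden (ΔS, ΔL).
(b)–(e): allowed.
(c)–(d): forbidden (ΔS, ΔL, ΔJ).
(c)–(e): forbidden (ΔL, ΔJ).
(d)–(e): forbidden (parity, ΔS, ΔL, ΔJ).
Allowed pairs: 3 of 10.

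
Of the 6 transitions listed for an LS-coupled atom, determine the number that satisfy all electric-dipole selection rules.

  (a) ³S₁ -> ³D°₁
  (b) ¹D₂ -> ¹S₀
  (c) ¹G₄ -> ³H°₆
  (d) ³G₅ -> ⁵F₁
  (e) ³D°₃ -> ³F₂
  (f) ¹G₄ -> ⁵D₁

(a) forbidden (ΔL fails)
(b) forbidden (parity, ΔL, ΔJ fail)
(c) forbidden (ΔS, ΔJ fail)
(d) forbidden (parity, ΔS, ΔJ fail)
(e) allowed
(f) forbidden (parity, ΔS, ΔL, ΔJ fail)
Total allowed: 1 of 6.

1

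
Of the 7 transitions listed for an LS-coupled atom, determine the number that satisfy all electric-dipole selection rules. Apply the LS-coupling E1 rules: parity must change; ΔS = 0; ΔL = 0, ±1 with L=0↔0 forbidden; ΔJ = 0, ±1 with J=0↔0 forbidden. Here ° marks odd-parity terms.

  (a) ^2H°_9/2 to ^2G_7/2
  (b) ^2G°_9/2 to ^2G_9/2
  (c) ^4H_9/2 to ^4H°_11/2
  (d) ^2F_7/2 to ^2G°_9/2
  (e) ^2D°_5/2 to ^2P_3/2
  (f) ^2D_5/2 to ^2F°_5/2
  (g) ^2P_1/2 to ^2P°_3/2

(a) allowed
(b) allowed
(c) allowed
(d) allowed
(e) allowed
(f) allowed
(g) allowed
Total allowed: 7 of 7.

7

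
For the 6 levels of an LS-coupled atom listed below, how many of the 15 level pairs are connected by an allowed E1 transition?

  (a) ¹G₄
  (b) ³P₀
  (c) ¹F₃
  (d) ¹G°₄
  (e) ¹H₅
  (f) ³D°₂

(a)–(b): forbidden (parity, ΔS, ΔL, ΔJ).
(a)–(c): forbidden (parity).
(a)–(d): allowed.
(a)–(e): forbidden (parity).
(a)–(f): forbidden (ΔS, ΔL, ΔJ).
(b)–(c): forbidden (parity, ΔS, ΔL, ΔJ).
(b)–(d): forbidden (ΔS, ΔL, ΔJ).
(b)–(e): forbidden (parity, ΔS, ΔL, ΔJ).
(b)–(f): forbidden (ΔJ).
(c)–(d): allowed.
(c)–(e): forbidden (parity, ΔL, ΔJ).
(c)–(f): forbidden (ΔS).
(d)–(e): allowed.
(d)–(f): forbidden (parity, ΔS, ΔL, ΔJ).
(e)–(f): forbidden (ΔS, ΔL, ΔJ).
Allowed pairs: 3 of 15.

3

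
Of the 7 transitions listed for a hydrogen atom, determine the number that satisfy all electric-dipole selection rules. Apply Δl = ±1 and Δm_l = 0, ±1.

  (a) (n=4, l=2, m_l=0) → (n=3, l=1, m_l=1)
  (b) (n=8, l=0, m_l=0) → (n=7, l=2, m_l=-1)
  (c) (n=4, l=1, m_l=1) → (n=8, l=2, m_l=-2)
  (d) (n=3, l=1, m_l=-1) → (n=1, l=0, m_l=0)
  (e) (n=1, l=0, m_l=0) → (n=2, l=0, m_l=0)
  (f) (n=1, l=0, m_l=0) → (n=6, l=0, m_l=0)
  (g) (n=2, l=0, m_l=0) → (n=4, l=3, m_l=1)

2

(a) allowed
(b) forbidden — Δl = +2 (E1 requires Δl = ±1)
(c) forbidden — Δm_l = -3 (E1 requires Δm_l = 0, ±1)
(d) allowed
(e) forbidden — Δl = +0 (E1 requires Δl = ±1)
(f) forbidden — Δl = +0 (E1 requires Δl = ±1)
(g) forbidden — Δl = +3 (E1 requires Δl = ±1)
Total allowed: 2 of 7.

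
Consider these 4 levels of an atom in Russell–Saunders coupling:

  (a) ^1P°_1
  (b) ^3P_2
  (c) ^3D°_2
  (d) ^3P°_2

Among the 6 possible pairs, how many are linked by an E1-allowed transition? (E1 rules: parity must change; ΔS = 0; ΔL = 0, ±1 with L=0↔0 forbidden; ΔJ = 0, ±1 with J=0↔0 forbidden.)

2

(a)–(b): forbidden (ΔS).
(a)–(c): forbidden (parity, ΔS).
(a)–(d): forbidden (parity, ΔS).
(b)–(c): allowed.
(b)–(d): allowed.
(c)–(d): forbidden (parity).
Allowed pairs: 2 of 6.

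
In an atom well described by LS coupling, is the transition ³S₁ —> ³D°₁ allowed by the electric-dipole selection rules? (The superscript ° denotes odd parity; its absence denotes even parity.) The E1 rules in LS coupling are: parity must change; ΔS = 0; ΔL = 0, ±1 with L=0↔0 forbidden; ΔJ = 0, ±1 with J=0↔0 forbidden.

forbidden

Initial level: S=1, L=0, J=1, parity even. Final level: S=1, L=2, J=1, parity odd.
Parity must change: even → odd — passes.
ΔS = 0: S: 1 → 1 — passes.
ΔL = 0, ±1 (not L=0↔0): L: 0 → 2, ΔL = +2 — fails.
ΔJ = 0, ±1 (not J=0↔0): J: 1 → 1, ΔJ = +0 — passes.
Rule(s) violated: ΔL.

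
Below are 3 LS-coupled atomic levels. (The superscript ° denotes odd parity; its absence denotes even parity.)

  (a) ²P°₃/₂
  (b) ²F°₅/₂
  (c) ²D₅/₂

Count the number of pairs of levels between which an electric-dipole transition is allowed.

(a)–(b): forbidden (parity, ΔL).
(a)–(c): allowed.
(b)–(c): allowed.
Allowed pairs: 2 of 3.

2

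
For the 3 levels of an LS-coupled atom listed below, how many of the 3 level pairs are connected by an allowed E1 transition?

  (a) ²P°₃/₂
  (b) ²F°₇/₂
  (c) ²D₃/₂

1

(a)–(b): forbidden (parity, ΔL, ΔJ).
(a)–(c): allowed.
(b)–(c): forbidden (ΔJ).
Allowed pairs: 1 of 3.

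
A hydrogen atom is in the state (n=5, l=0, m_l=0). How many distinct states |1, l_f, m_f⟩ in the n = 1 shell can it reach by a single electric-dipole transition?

0

E1 requires l_f ∈ {-1, 1}, but neither lies in [0, 0], so no final state is reachable.
Total: 0.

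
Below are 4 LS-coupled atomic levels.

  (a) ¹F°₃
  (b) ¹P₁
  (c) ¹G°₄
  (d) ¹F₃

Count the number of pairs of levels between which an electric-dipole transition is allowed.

2

(a)–(b): forbidden (ΔL, ΔJ).
(a)–(c): forbidden (parity).
(a)–(d): allowed.
(b)–(c): forbidden (ΔL, ΔJ).
(b)–(d): forbidden (parity, ΔL, ΔJ).
(c)–(d): allowed.
Allowed pairs: 2 of 6.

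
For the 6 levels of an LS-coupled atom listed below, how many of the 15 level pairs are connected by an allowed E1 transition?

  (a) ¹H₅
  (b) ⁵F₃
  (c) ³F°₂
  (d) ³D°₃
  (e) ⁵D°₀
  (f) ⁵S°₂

(a)–(b): forbidden (parity, ΔS, ΔL, ΔJ).
(a)–(c): forbidden (ΔS, ΔL, ΔJ).
(a)–(d): forbidden (ΔS, ΔL, ΔJ).
(a)–(e): forbidden (ΔS, ΔL, ΔJ).
(a)–(f): forbidden (ΔS, ΔL, ΔJ).
(b)–(c): forbidden (ΔS).
(b)–(d): forbidden (ΔS).
(b)–(e): forbidden (ΔJ).
(b)–(f): forbidden (ΔL).
(c)–(d): forbidden (parity).
(c)–(e): forbidden (parity, ΔS, ΔJ).
(c)–(f): forbidden (parity, ΔS, ΔL).
(d)–(e): forbidden (parity, ΔS, ΔJ).
(d)–(f): forbidden (parity, ΔS, ΔL).
(e)–(f): forbidden (parity, ΔL, ΔJ).
Allowed pairs: 0 of 15.

0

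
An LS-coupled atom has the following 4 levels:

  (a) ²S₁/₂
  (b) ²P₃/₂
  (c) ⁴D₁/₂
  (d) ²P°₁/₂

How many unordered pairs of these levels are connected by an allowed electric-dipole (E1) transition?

2

(a)–(b): forbidden (parity).
(a)–(c): forbidden (parity, ΔS, ΔL).
(a)–(d): allowed.
(b)–(c): forbidden (parity, ΔS).
(b)–(d): allowed.
(c)–(d): forbidden (ΔS).
Allowed pairs: 2 of 6.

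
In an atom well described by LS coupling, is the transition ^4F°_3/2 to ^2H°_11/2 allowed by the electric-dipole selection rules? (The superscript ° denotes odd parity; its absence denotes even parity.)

forbidden

Reading off the term symbols: S 3/2→1/2, L 3→5, J 3/2→11/2, parity odd→odd.
Parity must change: odd → odd — fails.
ΔS = 0: S: 3/2 → 1/2 — fails.
ΔL = 0, ±1 (not L=0↔0): L: 3 → 5, ΔL = +2 — fails.
ΔJ = 0, ±1 (not J=0↔0): J: 3/2 → 11/2, ΔJ = +4 — fails.
Rule(s) violated: parity, ΔS, ΔL, ΔJ.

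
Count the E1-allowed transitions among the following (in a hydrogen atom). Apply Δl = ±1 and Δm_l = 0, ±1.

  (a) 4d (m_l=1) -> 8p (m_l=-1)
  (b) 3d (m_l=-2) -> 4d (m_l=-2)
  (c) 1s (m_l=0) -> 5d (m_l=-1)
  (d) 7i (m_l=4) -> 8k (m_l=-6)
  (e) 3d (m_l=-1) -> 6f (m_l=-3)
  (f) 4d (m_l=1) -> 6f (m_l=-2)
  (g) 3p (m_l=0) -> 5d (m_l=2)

0

(a) forbidden — Δm_l = -2 (E1 requires Δm_l = 0, ±1)
(b) forbidden — Δl = +0 (E1 requires Δl = ±1)
(c) forbidden — Δl = +2 (E1 requires Δl = ±1)
(d) forbidden — Δm_l = -10 (E1 requires Δm_l = 0, ±1)
(e) forbidden — Δm_l = -2 (E1 requires Δm_l = 0, ±1)
(f) forbidden — Δm_l = -3 (E1 requires Δm_l = 0, ±1)
(g) forbidden — Δm_l = +2 (E1 requires Δm_l = 0, ±1)
Total allowed: 0 of 7.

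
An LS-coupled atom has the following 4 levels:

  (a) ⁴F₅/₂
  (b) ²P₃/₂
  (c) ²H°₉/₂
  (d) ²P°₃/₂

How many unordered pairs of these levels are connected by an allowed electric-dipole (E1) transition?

1

(a)–(b): forbidden (parity, ΔS, ΔL).
(a)–(c): forbidden (ΔS, ΔL, ΔJ).
(a)–(d): forbidden (ΔS, ΔL).
(b)–(c): forbidden (ΔL, ΔJ).
(b)–(d): allowed.
(c)–(d): forbidden (parity, ΔL, ΔJ).
Allowed pairs: 1 of 6.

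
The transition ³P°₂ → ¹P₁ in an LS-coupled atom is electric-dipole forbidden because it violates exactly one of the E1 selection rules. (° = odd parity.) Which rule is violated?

the ΔS = 0 rule

Parity must change: odd → even — satisfied.
ΔS = 0: S: 1 → 0 — violated.
ΔL = 0, ±1 (not L=0↔0): L: 1 → 1, ΔL = +0 — satisfied.
ΔJ = 0, ±1 (not J=0↔0): J: 2 → 1, ΔJ = -1 — satisfied.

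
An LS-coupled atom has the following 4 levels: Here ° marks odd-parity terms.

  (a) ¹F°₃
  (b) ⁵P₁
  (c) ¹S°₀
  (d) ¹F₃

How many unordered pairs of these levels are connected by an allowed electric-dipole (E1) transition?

1

(a)–(b): forbidden (ΔS, ΔL, ΔJ).
(a)–(c): forbidden (parity, ΔL, ΔJ).
(a)–(d): allowed.
(b)–(c): forbidden (ΔS).
(b)–(d): forbidden (parity, ΔS, ΔL, ΔJ).
(c)–(d): forbidden (ΔL, ΔJ).
Allowed pairs: 1 of 6.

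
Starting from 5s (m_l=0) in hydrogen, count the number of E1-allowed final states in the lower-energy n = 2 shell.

3

E1 requires Δl = ±1, so l_f ∈ {-1, 1}; with 0 ≤ l_f ≤ n_f−1 = 1, the allowed l_f values are {1}.
For l_f = 1: m_f ∈ {m_i−1, m_i, m_i+1} ∩ [−1, 1] = {-1, 0, 1} → 3 states.
Total: 3.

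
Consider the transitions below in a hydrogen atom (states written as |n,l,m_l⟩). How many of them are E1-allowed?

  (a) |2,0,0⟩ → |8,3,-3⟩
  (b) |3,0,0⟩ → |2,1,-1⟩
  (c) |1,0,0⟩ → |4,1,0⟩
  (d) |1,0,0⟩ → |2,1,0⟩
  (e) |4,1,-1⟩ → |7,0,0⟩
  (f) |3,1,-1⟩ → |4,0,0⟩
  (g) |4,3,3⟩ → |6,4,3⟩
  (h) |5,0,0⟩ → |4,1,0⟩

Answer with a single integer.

(a) forbidden — Δl = +3 (E1 requires Δl = ±1); Δm_l = -3 (E1 requires Δm_l = 0, ±1)
(b) allowed
(c) allowed
(d) allowed
(e) allowed
(f) allowed
(g) allowed
(h) allowed
Total allowed: 7 of 8.

7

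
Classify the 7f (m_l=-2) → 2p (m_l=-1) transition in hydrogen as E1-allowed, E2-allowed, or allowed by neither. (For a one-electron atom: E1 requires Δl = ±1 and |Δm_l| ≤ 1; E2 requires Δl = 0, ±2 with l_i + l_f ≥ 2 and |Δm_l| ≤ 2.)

Δl = 1 − 3 = -2; l_i + l_f = 4.
Δm_l = +1.
E1 (Δl = ±1, |Δm_l| ≤ 1): not satisfied.
E2 (Δl = 0,±2, l_i+l_f ≥ 2, |Δm_l| ≤ 2): satisfied.

E2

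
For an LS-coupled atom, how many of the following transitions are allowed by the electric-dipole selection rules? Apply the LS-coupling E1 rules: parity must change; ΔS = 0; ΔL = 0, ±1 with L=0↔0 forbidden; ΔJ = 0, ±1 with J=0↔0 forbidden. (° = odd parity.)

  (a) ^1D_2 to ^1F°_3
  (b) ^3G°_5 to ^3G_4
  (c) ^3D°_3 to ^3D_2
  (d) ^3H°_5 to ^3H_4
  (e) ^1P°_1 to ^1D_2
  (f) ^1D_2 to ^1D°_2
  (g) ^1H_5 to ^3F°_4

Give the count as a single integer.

6

(a) allowed
(b) allowed
(c) allowed
(d) allowed
(e) allowed
(f) allowed
(g) forbidden (ΔS, ΔL fail)
Total allowed: 6 of 7.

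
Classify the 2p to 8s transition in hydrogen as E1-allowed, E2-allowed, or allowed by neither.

E1

Δl = 0 − 1 = -1; l_i + l_f = 1.
E1 (Δl = ±1): satisfied.
E2 (Δl = 0,±2, l_i+l_f ≥ 2): not satisfied.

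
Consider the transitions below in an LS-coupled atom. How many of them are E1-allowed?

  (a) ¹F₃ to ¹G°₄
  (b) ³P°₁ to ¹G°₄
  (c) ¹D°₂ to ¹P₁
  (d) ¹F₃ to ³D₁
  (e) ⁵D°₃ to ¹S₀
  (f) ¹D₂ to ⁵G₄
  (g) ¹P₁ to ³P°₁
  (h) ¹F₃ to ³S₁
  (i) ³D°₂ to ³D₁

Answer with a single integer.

(a) allowed
(b) forbidden (parity, ΔS, ΔL, ΔJ fail)
(c) allowed
(d) forbidden (parity, ΔS, ΔJ fail)
(e) forbidden (ΔS, ΔL, ΔJ fail)
(f) forbidden (parity, ΔS, ΔL, ΔJ fail)
(g) forbidden (ΔS fails)
(h) forbidden (parity, ΔS, ΔL, ΔJ fail)
(i) allowed
Total allowed: 3 of 9.

3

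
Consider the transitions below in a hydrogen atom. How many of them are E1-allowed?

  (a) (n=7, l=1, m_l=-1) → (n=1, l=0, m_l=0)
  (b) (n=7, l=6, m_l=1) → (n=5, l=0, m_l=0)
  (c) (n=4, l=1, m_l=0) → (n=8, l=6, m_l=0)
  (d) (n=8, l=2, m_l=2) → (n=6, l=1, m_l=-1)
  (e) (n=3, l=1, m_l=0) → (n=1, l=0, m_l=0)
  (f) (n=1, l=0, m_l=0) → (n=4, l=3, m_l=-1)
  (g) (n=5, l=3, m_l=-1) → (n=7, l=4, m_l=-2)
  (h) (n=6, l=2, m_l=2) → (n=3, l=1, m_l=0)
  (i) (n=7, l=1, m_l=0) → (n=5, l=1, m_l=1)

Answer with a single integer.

(a) allowed
(b) forbidden — Δl = -6 (E1 requires Δl = ±1)
(c) forbidden — Δl = +5 (E1 requires Δl = ±1)
(d) forbidden — Δm_l = -3 (E1 requires Δm_l = 0, ±1)
(e) allowed
(f) forbidden — Δl = +3 (E1 requires Δl = ±1)
(g) allowed
(h) forbidden — Δm_l = -2 (E1 requires Δm_l = 0, ±1)
(i) forbidden — Δl = +0 (E1 requires Δl = ±1)
Total allowed: 3 of 9.

3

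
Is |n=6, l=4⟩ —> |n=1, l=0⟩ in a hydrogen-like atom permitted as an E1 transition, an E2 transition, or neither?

neither

Δl = 0 − 4 = -4; l_i + l_f = 4.
E1 (Δl = ±1): not satisfied.
E2 (Δl = 0,±2, l_i+l_f ≥ 2): not satisfied.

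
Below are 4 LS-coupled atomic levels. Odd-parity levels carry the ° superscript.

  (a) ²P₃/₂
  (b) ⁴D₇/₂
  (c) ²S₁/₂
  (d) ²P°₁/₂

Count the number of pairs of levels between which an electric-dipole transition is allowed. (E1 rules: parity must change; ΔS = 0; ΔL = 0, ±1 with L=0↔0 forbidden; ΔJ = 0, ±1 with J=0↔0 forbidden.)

(a)–(b): forbidden (parity, ΔS, ΔJ).
(a)–(c): forbidden (parity).
(a)–(d): allowed.
(b)–(c): forbidden (parity, ΔS, ΔL, ΔJ).
(b)–(d): forbidden (ΔS, ΔJ).
(c)–(d): allowed.
Allowed pairs: 2 of 6.

2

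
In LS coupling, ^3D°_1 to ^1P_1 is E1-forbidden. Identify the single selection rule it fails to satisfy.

the ΔS = 0 rule

Parity must change: odd → even — ok.
ΔS = 0: S: 1 → 0 — fails.
ΔL = 0, ±1 (not L=0↔0): L: 2 → 1, ΔL = -1 — ok.
ΔJ = 0, ±1 (not J=0↔0): J: 1 → 1, ΔJ = +0 — ok.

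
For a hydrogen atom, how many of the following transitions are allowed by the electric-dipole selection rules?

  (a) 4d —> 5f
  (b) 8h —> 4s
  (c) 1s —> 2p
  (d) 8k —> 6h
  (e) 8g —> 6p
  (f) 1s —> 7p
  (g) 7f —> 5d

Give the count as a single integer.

(a) allowed
(b) forbidden — Δl = -5 (E1 requires Δl = ±1)
(c) allowed
(d) forbidden — Δl = -2 (E1 requires Δl = ±1)
(e) forbidden — Δl = -3 (E1 requires Δl = ±1)
(f) allowed
(g) allowed
Total allowed: 4 of 7.

4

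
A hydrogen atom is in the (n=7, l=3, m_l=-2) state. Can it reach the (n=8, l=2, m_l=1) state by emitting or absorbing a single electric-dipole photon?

l: 3 → 2 (Δl = -1). Δl = ±1 ✓.
Δm_l = 1 − (-2) = +3. E1 requires Δm_l = 0, ±1: ✗.
The transition is electric-dipole forbidden.

forbidden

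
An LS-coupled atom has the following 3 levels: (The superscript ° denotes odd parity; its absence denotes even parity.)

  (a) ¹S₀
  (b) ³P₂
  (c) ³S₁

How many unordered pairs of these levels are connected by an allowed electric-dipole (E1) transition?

(a)–(b): forbidden (parity, ΔS, ΔJ).
(a)–(c): forbidden (parity, ΔS, ΔL).
(b)–(c): forbidden (parity).
Allowed pairs: 0 of 3.

0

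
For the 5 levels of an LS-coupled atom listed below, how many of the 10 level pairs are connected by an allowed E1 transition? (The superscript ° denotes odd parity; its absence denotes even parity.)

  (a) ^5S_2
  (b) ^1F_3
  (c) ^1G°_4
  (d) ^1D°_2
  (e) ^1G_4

(a)–(b): forbidden (parity, ΔS, ΔL).
(a)–(c): forbidden (ΔS, ΔL, ΔJ).
(a)–(d): forbidden (ΔS, ΔL).
(a)–(e): forbidden (parity, ΔS, ΔL, ΔJ).
(b)–(c): allowed.
(b)–(d): allowed.
(b)–(e): forbidden (parity).
(c)–(d): forbidden (parity, ΔL, ΔJ).
(c)–(e): allowed.
(d)–(e): forbidden (ΔL, ΔJ).
Allowed pairs: 3 of 10.

3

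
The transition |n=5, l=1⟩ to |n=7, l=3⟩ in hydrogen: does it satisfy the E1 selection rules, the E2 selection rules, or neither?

Δl = 3 − 1 = +2; l_i + l_f = 4.
E1 (Δl = ±1): not satisfied.
E2 (Δl = 0,±2, l_i+l_f ≥ 2): satisfied.

E2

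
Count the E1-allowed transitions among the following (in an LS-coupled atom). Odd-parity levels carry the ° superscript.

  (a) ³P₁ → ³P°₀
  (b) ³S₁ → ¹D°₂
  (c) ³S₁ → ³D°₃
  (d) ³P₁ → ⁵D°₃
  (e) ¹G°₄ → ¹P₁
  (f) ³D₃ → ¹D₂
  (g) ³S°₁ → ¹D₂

(a) allowed
(b) forbidden (ΔS, ΔL fail)
(c) forbidden (ΔL, ΔJ fail)
(d) forbidden (ΔS, ΔJ fail)
(e) forbidden (ΔL, ΔJ fail)
(f) forbidden (parity, ΔS fail)
(g) forbidden (ΔS, ΔL fail)
Total allowed: 1 of 7.

1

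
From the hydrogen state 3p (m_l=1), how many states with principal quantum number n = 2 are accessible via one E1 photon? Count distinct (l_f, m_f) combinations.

E1 requires Δl = ±1, so l_f ∈ {0, 2}; with 0 ≤ l_f ≤ n_f−1 = 1, the allowed l_f values are {0}.
For l_f = 0: m_f ∈ {m_i−1, m_i, m_i+1} ∩ [−0, 0] = {0} → 1 state.
Total: 1.

1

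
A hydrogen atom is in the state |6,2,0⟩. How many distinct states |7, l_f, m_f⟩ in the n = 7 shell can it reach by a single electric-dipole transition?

E1 requires Δl = ±1, so l_f ∈ {1, 3}; with 0 ≤ l_f ≤ n_f−1 = 6, the allowed l_f values are {1, 3}.
For l_f = 1: m_f ∈ {m_i−1, m_i, m_i+1} ∩ [−1, 1] = {-1, 0, 1} → 3 states.
For l_f = 3: m_f ∈ {m_i−1, m_i, m_i+1} ∩ [−3, 3] = {-1, 0, 1} → 3 states.
Total: 6.

6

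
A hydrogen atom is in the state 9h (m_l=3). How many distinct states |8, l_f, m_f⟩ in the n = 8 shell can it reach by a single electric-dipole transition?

6

E1 requires Δl = ±1, so l_f ∈ {4, 6}; with 0 ≤ l_f ≤ n_f−1 = 7, the allowed l_f values are {4, 6}.
For l_f = 4: m_f ∈ {m_i−1, m_i, m_i+1} ∩ [−4, 4] = {2, 3, 4} → 3 states.
For l_f = 6: m_f ∈ {m_i−1, m_i, m_i+1} ∩ [−6, 6] = {2, 3, 4} → 3 states.
Total: 6.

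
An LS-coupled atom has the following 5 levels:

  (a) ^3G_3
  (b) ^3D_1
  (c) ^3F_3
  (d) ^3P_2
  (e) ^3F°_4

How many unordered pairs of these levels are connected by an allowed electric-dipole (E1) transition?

2

(a)–(b): forbidden (parity, ΔL, ΔJ).
(a)–(c): forbidden (parity).
(a)–(d): forbidden (parity, ΔL).
(a)–(e): allowed.
(b)–(c): forbidden (parity, ΔJ).
(b)–(d): forbidden (parity).
(b)–(e): forbidden (ΔJ).
(c)–(d): forbidden (parity, ΔL).
(c)–(e): allowed.
(d)–(e): forbidden (ΔL, ΔJ).
Allowed pairs: 2 of 10.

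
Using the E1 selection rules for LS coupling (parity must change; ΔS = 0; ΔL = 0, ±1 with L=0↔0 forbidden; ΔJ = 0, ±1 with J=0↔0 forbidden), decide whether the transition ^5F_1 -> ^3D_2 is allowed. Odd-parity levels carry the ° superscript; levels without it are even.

ΔL = 0, ±1 (not L=0↔0): L: 3 → 2, ΔL = -1 — ok.
Parity must change: even → even — fails.
ΔJ = 0, ±1 (not J=0↔0): J: 1 → 2, ΔJ = +1 — ok.
ΔS = 0: S: 2 → 1 — fails.
Rule(s) violated: parity, ΔS.

forbidden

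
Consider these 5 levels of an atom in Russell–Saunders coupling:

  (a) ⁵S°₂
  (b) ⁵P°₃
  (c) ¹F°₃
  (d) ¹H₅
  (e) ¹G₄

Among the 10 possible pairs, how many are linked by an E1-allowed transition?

1

(a)–(b): forbidden (parity).
(a)–(c): forbidden (parity, ΔS, ΔL).
(a)–(d): forbidden (ΔS, ΔL, ΔJ).
(a)–(e): forbidden (ΔS, ΔL, ΔJ).
(b)–(c): forbidden (parity, ΔS, ΔL).
(b)–(d): forbidden (ΔS, ΔL, ΔJ).
(b)–(e): forbidden (ΔS, ΔL).
(c)–(d): forbidden (ΔL, ΔJ).
(c)–(e): allowed.
(d)–(e): forbidden (parity).
Allowed pairs: 1 of 10.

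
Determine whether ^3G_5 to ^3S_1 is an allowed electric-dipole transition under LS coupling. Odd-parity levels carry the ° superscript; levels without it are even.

Initial level: S=1, L=4, J=5, parity even. Final level: S=1, L=0, J=1, parity even.
Parity must change: even → even — fails.
ΔS = 0: S: 1 → 1 — passes.
ΔL = 0, ±1 (not L=0↔0): L: 4 → 0, ΔL = -4 — fails.
ΔJ = 0, ±1 (not J=0↔0): J: 5 → 1, ΔJ = -4 — fails.
Rule(s) violated: parity, ΔL, ΔJ.

forbidden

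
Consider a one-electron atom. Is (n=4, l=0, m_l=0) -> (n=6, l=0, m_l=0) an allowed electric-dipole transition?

forbidden

Initial l = 0, final l = 0, so Δl = +0. E1 requires Δl = ±1: violated.
Δm_l = 0 − (0) = +0. E1 requires Δm_l = 0, ±1: satisfied.
The transition is electric-dipole forbidden.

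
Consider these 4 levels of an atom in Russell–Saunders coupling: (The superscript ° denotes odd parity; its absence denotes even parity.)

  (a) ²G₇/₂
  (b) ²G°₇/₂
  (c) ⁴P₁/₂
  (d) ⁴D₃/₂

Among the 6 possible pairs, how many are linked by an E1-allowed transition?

1

(a)–(b): allowed.
(a)–(c): forbidden (parity, ΔS, ΔL, ΔJ).
(a)–(d): forbidden (parity, ΔS, ΔL, ΔJ).
(b)–(c): forbidden (ΔS, ΔL, ΔJ).
(b)–(d): forbidden (ΔS, ΔL, ΔJ).
(c)–(d): forbidden (parity).
Allowed pairs: 1 of 6.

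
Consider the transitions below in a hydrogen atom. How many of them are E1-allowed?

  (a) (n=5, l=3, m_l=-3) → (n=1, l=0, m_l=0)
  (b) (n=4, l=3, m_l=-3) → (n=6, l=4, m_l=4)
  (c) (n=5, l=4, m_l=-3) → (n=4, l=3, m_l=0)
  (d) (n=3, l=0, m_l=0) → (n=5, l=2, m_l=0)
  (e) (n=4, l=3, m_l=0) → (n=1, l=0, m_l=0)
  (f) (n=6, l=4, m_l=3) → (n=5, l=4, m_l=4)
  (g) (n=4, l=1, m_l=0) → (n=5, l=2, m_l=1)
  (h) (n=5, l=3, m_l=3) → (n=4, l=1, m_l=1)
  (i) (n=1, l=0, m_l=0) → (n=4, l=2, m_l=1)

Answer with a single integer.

1

(a) forbidden — Δl = -3 (E1 requires Δl = ±1); Δm_l = +3 (E1 requires Δm_l = 0, ±1)
(b) forbidden — Δm_l = +7 (E1 requires Δm_l = 0, ±1)
(c) forbidden — Δm_l = +3 (E1 requires Δm_l = 0, ±1)
(d) forbidden — Δl = +2 (E1 requires Δl = ±1)
(e) forbidden — Δl = -3 (E1 requires Δl = ±1)
(f) forbidden — Δl = +0 (E1 requires Δl = ±1)
(g) allowed
(h) forbidden — Δl = -2 (E1 requires Δl = ±1); Δm_l = -2 (E1 requires Δm_l = 0, ±1)
(i) forbidden — Δl = +2 (E1 requires Δl = ±1)
Total allowed: 1 of 9.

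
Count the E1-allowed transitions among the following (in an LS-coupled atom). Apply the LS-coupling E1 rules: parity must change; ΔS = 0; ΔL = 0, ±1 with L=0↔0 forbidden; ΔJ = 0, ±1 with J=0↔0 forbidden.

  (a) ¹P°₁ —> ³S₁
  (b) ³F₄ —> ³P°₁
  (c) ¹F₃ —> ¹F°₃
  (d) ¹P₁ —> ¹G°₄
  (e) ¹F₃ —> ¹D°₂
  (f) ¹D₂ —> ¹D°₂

(a) forbidden (ΔS fails)
(b) forbidden (ΔL, ΔJ fail)
(c) allowed
(d) forbidden (ΔL, ΔJ fail)
(e) allowed
(f) allowed
Total allowed: 3 of 6.

3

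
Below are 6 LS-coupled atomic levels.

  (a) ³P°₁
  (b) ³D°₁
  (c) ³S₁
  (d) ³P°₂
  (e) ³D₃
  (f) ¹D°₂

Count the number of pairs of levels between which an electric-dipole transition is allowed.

3

(a)–(b): forbidden (parity).
(a)–(c): allowed.
(a)–(d): forbidden (parity).
(a)–(e): forbidden (ΔJ).
(a)–(f): forbidden (parity, ΔS).
(b)–(c): forbidden (ΔL).
(b)–(d): forbidden (parity).
(b)–(e): forbidden (ΔJ).
(b)–(f): forbidden (parity, ΔS).
(c)–(d): allowed.
(c)–(e): forbidden (parity, ΔL, ΔJ).
(c)–(f): forbidden (ΔS, ΔL).
(d)–(e): allowed.
(d)–(f): forbidden (parity, ΔS).
(e)–(f): forbidden (ΔS).
Allowed pairs: 3 of 15.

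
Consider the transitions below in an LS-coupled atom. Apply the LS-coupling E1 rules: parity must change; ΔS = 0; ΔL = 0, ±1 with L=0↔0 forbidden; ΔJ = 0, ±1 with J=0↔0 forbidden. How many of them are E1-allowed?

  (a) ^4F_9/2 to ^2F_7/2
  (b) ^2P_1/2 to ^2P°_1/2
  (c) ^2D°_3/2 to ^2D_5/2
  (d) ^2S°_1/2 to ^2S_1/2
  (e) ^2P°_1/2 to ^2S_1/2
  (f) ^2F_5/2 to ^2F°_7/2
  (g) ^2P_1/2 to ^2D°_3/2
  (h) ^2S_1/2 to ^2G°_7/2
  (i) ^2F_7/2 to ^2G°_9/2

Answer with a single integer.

6

(a) forbidden (parity, ΔS fail)
(b) allowed
(c) allowed
(d) forbidden (ΔL fails)
(e) allowed
(f) allowed
(g) allowed
(h) forbidden (ΔL, ΔJ fail)
(i) allowed
Total allowed: 6 of 9.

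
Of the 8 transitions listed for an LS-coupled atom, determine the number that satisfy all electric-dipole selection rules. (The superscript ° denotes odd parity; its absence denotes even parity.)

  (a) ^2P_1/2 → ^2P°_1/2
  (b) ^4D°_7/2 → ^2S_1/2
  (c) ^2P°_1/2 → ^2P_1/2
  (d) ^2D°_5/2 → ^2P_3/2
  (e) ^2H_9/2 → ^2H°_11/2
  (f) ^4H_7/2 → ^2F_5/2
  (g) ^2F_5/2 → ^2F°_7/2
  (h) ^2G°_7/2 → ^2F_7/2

(a) allowed
(b) forbidden (ΔS, ΔL, ΔJ fail)
(c) allowed
(d) allowed
(e) allowed
(f) forbidden (parity, ΔS, ΔL fail)
(g) allowed
(h) allowed
Total allowed: 6 of 8.

6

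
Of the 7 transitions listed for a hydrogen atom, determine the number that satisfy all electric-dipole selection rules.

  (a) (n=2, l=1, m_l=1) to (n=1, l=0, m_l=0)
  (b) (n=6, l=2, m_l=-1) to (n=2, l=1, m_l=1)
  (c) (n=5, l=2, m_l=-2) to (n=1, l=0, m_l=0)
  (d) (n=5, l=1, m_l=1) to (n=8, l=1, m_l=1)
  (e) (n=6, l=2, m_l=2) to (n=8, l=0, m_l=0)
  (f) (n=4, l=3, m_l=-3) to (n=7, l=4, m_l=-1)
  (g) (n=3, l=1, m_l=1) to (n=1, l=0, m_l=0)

(a) allowed
(b) forbidden — Δm_l = +2 (E1 requires Δm_l = 0, ±1)
(c) forbidden — Δl = -2 (E1 requires Δl = ±1); Δm_l = +2 (E1 requires Δm_l = 0, ±1)
(d) forbidden — Δl = +0 (E1 requires Δl = ±1)
(e) forbidden — Δl = -2 (E1 requires Δl = ±1); Δm_l = -2 (E1 requires Δm_l = 0, ±1)
(f) forbidden — Δm_l = +2 (E1 requires Δm_l = 0, ±1)
(g) allowed
Total allowed: 2 of 7.

2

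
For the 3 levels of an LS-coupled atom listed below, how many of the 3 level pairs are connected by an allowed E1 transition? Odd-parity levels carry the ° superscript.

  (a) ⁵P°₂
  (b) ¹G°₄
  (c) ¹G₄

1

(a)–(b): forbidden (parity, ΔS, ΔL, ΔJ).
(a)–(c): forbidden (ΔS, ΔL, ΔJ).
(b)–(c): allowed.
Allowed pairs: 1 of 3.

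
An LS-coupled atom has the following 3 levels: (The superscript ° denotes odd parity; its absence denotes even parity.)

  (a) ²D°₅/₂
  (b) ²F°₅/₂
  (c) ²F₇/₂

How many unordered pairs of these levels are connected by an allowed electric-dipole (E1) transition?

(a)–(b): forbidden (parity).
(a)–(c): allowed.
(b)–(c): allowed.
Allowed pairs: 2 of 3.

2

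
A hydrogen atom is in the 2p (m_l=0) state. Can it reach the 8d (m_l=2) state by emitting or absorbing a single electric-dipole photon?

l: 1 → 2 (Δl = +1). Δl = ±1 ok.
Δm_l = 2 − (0) = +2. E1 requires Δm_l = 0, ±1: fails.
The transition is electric-dipole forbidden.

forbidden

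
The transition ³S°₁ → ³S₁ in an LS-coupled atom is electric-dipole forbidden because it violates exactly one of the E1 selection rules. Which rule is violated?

Reading off the term symbols: S 1→1, L 0→0, J 1→1, parity odd→even.
Parity must change: odd → even — satisfied.
ΔS = 0: S: 1 → 1 — satisfied.
ΔL = 0, ±1 (not L=0↔0): L: 0 → 0, ΔL = +0 — violated.
ΔJ = 0, ±1 (not J=0↔0): J: 1 → 1, ΔJ = +0 — satisfied.

the L=0 ↔ L=0 exclusion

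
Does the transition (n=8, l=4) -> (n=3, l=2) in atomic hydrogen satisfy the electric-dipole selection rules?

forbidden

l: 4 → 2 (Δl = -2). Δl = ±1 fails.
The transition is electric-dipole forbidden.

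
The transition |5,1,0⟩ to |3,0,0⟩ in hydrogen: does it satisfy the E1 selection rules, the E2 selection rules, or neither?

E1

Δl = 0 − 1 = -1; l_i + l_f = 1.
Δm_l = +0.
E1 (Δl = ±1, |Δm_l| ≤ 1): satisfied.
E2 (Δl = 0,±2, l_i+l_f ≥ 2, |Δm_l| ≤ 2): not satisfied.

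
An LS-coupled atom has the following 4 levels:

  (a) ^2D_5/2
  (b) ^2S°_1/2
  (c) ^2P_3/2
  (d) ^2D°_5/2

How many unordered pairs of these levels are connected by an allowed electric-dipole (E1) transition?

(a)–(b): forbidden (ΔL, ΔJ).
(a)–(c): forbidden (parity).
(a)–(d): allowed.
(b)–(c): allowed.
(b)–(d): forbidden (parity, ΔL, ΔJ).
(c)–(d): allowed.
Allowed pairs: 3 of 6.

3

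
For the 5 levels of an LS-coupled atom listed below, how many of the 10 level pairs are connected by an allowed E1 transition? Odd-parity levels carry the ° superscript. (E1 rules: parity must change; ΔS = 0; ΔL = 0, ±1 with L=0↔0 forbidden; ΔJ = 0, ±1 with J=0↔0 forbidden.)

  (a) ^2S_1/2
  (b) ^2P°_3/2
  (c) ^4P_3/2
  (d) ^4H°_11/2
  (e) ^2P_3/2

(a)–(b): allowed.
(a)–(c): forbidden (parity, ΔS).
(a)–(d): forbidden (ΔS, ΔL, ΔJ).
(a)–(e): forbidden (parity).
(b)–(c): forbidden (ΔS).
(b)–(d): forbidden (parity, ΔS, ΔL, ΔJ).
(b)–(e): allowed.
(c)–(d): forbidden (ΔL, ΔJ).
(c)–(e): forbidden (parity, ΔS).
(d)–(e): forbidden (ΔS, ΔL, ΔJ).
Allowed pairs: 2 of 10.

2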